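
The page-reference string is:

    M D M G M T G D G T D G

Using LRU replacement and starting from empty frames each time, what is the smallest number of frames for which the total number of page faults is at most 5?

f=1: 12 faults
f=2: 9 faults
f=3: 5 faults
f=4: 4 faults
Smallest f with faults ≤ 5 is 3.

3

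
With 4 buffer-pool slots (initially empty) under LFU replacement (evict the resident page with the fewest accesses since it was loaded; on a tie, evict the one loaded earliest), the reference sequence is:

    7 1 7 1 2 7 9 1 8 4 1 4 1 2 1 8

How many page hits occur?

7 → fault, frames [7]
1 → fault, frames [7, 1]
7 → hit
1 → hit
2 → fault, frames [7, 1, 2]
7 → hit
9 → fault, frames [7, 1, 2, 9]
1 → hit
8 → fault, evict 2, frames [7, 1, 9, 8]
4 → fault, evict 9, frames [7, 1, 8, 4]
1 → hit
4 → hit
1 → hit
2 → fault, evict 8, frames [7, 1, 4, 2]
1 → hit
8 → fault, evict 2, frames [7, 1, 4, 8]
Hits: 8.

8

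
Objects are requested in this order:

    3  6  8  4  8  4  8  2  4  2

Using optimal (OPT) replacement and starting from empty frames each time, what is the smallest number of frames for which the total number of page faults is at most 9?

f=1: 10 faults
f=2: 5 faults
f=3: 5 faults
f=4: 5 faults
f=5: 5 faults
Smallest f with faults ≤ 9 is 2.

2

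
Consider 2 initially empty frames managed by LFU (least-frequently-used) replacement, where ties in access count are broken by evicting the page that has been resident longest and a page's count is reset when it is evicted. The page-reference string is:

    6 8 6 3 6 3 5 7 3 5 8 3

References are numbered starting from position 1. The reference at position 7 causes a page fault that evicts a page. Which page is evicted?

pos 1: 6 -> miss, frames (6)
pos 2: 8 -> miss, frames (6 8)
pos 3: 6 -> hit
pos 4: 3 -> miss, evict 8, frames (6 3)
pos 5: 6 -> hit
pos 6: 3 -> hit
pos 7: 5 -> miss, evict 3, frames (6 5)
At position 7, page 3 is evicted.

3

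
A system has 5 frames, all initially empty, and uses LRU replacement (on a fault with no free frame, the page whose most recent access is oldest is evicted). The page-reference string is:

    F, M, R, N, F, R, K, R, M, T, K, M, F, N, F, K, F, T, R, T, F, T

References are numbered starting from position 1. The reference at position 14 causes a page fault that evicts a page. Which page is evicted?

pos 1: F: miss, frames (F)
pos 2: M: miss, frames (F M)
pos 3: R: miss, frames (F M R)
pos 4: N: miss, frames (F M R N)
pos 5: F: hit
pos 6: R: hit
pos 7: K: miss, frames (M N F R K)
pos 8: R: hit
pos 9: M: hit
pos 10: T: miss, evict N, frames (F K R M T)
pos 11: K: hit
pos 12: M: hit
pos 13: F: hit
pos 14: N: miss, evict R, frames (T K M F N)
At position 14, page R is evicted.

R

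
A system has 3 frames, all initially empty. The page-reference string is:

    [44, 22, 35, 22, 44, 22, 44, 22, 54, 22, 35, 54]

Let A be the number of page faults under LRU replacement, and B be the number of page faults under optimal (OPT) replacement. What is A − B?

1

Under LRU: F F F . . . . . F . F . → 5 faults.
Under OPT: F F F . . . . . F . . . → 4 faults.
A − B = 5 − 4 = 1.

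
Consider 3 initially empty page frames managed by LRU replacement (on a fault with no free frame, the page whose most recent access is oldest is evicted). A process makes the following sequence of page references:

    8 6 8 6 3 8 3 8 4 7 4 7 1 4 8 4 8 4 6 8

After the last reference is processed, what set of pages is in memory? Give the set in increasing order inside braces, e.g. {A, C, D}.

8: miss, frames (8)
6: miss, frames (8 6)
8: hit
6: hit
3: miss, frames (8 6 3)
8: hit
3: hit
8: hit
4: miss, evict 6, frames (3 8 4)
7: miss, evict 3, frames (8 4 7)
4: hit
7: hit
1: miss, evict 8, frames (4 7 1)
4: hit
8: miss, evict 7, frames (1 4 8)
4: hit
8: hit
4: hit
6: miss, evict 1, frames (8 4 6)
8: hit

{4, 6, 8}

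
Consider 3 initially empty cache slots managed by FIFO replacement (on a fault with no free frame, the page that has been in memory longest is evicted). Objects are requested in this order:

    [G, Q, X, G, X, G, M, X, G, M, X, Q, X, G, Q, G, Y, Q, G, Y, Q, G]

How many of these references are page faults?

10

G: miss, frames {G}
Q: miss, frames {G,Q}
X: miss, frames {G,Q,X}
G: hit
X: hit
G: hit
M: miss, evict G, frames {Q,X,M}
X: hit
G: miss, evict Q, frames {X,M,G}
M: hit
X: hit
Q: miss, evict X, frames {M,G,Q}
X: miss, evict M, frames {G,Q,X}
G: hit
Q: hit
G: hit
Y: miss, evict G, frames {Q,X,Y}
Q: hit
G: miss, evict Q, frames {X,Y,G}
Y: hit
Q: miss, evict X, frames {Y,G,Q}
G: hit
Page faults: 10.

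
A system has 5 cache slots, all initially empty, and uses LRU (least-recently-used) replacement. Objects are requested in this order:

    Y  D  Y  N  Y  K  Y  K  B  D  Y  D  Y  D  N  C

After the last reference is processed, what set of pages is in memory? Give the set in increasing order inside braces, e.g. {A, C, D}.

Y: miss, frames [Y]
D: miss, frames [Y, D]
Y: hit
N: miss, frames [D, Y, N]
Y: hit
K: miss, frames [D, N, Y, K]
Y: hit
K: hit
B: miss, frames [D, N, Y, K, B]
D: hit
Y: hit
D: hit
Y: hit
D: hit
N: hit
C: miss, evict K, frames [B, Y, D, N, C]

{B, C, D, N, Y}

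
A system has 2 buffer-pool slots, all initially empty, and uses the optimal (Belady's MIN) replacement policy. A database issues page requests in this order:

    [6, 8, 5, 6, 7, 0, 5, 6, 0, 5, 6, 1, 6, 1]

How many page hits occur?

6

6 -> fault, frames [6]
8 -> fault, frames [6, 8]
5 -> fault, evict 8, frames [6, 5]
6 -> hit
7 -> fault, evict 6, frames [5, 7]
0 -> fault, evict 7, frames [5, 0]
5 -> hit
6 -> fault, evict 5, frames [0, 6]
0 -> hit
5 -> fault, evict 0, frames [6, 5]
6 -> hit
1 -> fault, evict 5, frames [6, 1]
6 -> hit
1 -> hit
Hits: 6.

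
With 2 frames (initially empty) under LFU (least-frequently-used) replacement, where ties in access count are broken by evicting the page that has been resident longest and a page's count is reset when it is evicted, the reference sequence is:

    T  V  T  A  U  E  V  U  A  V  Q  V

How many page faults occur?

T → fault, frames (T)
V → fault, frames (T V)
T → hit
A → fault, evict V, frames (T A)
U → fault, evict A, frames (T U)
E → fault, evict U, frames (T E)
V → fault, evict E, frames (T V)
U → fault, evict V, frames (T U)
A → fault, evict U, frames (T A)
V → fault, evict A, frames (T V)
Q → fault, evict V, frames (T Q)
V → fault, evict Q, frames (T V)
Page faults: 11.

11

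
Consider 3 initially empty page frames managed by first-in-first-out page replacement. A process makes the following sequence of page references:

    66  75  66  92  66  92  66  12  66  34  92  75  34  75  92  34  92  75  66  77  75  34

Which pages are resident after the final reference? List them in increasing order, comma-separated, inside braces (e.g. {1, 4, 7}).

66 → fault, frames [66]
75 → fault, frames [66, 75]
66 → hit
92 → fault, frames [66, 75, 92]
66 → hit
92 → hit
66 → hit
12 → fault, evict 66, frames [75, 92, 12]
66 → fault, evict 75, frames [92, 12, 66]
34 → fault, evict 92, frames [12, 66, 34]
92 → fault, evict 12, frames [66, 34, 92]
75 → fault, evict 66, frames [34, 92, 75]
34 → hit
75 → hit
92 → hit
34 → hit
92 → hit
75 → hit
66 → fault, evict 34, frames [92, 75, 66]
77 → fault, evict 92, frames [75, 66, 77]
75 → hit
34 → fault, evict 75, frames [66, 77, 34]

{34, 66, 77}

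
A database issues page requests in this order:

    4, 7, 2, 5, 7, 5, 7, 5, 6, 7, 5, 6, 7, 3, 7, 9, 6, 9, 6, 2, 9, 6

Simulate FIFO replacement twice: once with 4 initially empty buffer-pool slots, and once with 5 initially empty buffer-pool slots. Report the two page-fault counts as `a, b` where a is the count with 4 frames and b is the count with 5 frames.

4 frames: F F F F . . . . F . . . . F F F . . . F . F → 10 faults.
5 frames: F F F F . . . . F . . . . F . F . . . . . . → 7 faults.
7 < 10: adding a frame reduced faults, as is typical.

10, 7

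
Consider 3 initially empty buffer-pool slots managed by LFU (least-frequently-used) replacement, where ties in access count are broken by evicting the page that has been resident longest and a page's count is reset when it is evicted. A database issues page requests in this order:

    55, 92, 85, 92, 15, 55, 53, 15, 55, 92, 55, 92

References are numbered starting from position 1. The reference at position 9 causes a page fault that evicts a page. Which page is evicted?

pos 1: 55 → miss, frames (55)
pos 2: 92 → miss, frames (55 92)
pos 3: 85 → miss, frames (55 92 85)
pos 4: 92 → hit
pos 5: 15 → miss, evict 55, frames (92 85 15)
pos 6: 55 → miss, evict 85, frames (92 15 55)
pos 7: 53 → miss, evict 15, frames (92 55 53)
pos 8: 15 → miss, evict 55, frames (92 53 15)
pos 9: 55 → miss, evict 53, frames (92 15 55)
At position 9, page 53 is evicted.

53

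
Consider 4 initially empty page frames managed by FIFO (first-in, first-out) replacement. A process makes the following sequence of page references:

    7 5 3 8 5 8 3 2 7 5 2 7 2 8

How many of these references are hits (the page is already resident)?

7 -> miss, frames [7]
5 -> miss, frames [7, 5]
3 -> miss, frames [7, 5, 3]
8 -> miss, frames [7, 5, 3, 8]
5 -> hit
8 -> hit
3 -> hit
2 -> miss, evict 7, frames [5, 3, 8, 2]
7 -> miss, evict 5, frames [3, 8, 2, 7]
5 -> miss, evict 3, frames [8, 2, 7, 5]
2 -> hit
7 -> hit
2 -> hit
8 -> hit
Hits: 7.

7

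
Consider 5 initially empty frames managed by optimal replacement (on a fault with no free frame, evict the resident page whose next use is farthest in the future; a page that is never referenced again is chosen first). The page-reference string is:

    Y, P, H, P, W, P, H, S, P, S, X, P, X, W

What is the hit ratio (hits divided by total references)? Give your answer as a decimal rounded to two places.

Y -> miss, frames [Y]
P -> miss, frames [Y, P]
H -> miss, frames [Y, P, H]
P -> hit
W -> miss, frames [Y, P, H, W]
P -> hit
H -> hit
S -> miss, frames [Y, P, H, W, S]
P -> hit
S -> hit
X -> miss, evict S, frames [Y, P, H, W, X]
P -> hit
X -> hit
W -> hit
Hits: 8 of 14 references → 8/14 = 0.5714.

0.57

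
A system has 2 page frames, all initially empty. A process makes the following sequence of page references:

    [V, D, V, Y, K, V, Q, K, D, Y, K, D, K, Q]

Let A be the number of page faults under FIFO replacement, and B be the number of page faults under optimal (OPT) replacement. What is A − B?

Under FIFO: F F . F F F F F F F F F . F → 12 faults.
Under OPT: F F . F F . F . F F . F . F → 9 faults.
A − B = 12 − 9 = 3.

3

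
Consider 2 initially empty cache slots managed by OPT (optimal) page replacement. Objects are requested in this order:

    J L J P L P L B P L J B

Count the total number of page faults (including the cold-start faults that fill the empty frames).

6

J -> miss, frames (J)
L -> miss, frames (J L)
J -> hit
P -> miss, evict J, frames (L P)
L -> hit
P -> hit
L -> hit
B -> miss, evict L, frames (P B)
P -> hit
L -> miss, evict P, frames (B L)
J -> miss, evict L, frames (B J)
B -> hit
Page faults: 6.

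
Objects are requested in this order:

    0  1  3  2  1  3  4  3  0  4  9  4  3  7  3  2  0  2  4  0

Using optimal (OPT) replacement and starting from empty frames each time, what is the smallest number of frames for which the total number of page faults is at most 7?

f=1: 20 faults
f=2: 13 faults
f=3: 10 faults
f=4: 8 faults
f=5: 7 faults
f=6: 7 faults
f=7: 7 faults
Smallest f with faults ≤ 7 is 5.

5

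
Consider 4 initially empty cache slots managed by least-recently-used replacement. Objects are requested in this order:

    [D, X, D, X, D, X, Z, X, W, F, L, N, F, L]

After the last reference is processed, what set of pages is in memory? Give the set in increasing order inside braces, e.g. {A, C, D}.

{F, L, N, W}

D → miss, frames [D]
X → miss, frames [D, X]
D → hit
X → hit
D → hit
X → hit
Z → miss, frames [D, X, Z]
X → hit
W → miss, frames [D, Z, X, W]
F → miss, evict D, frames [Z, X, W, F]
L → miss, evict Z, frames [X, W, F, L]
N → miss, evict X, frames [W, F, L, N]
F → hit
L → hit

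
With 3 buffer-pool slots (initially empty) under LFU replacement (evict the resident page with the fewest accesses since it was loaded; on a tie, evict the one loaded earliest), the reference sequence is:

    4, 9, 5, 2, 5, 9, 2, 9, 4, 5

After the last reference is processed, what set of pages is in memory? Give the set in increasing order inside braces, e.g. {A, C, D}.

4 -> fault, frames (4)
9 -> fault, frames (4 9)
5 -> fault, frames (4 9 5)
2 -> fault, evict 4, frames (9 5 2)
5 -> hit
9 -> hit
2 -> hit
9 -> hit
4 -> fault, evict 5, frames (9 2 4)
5 -> fault, evict 4, frames (9 2 5)

{2, 5, 9}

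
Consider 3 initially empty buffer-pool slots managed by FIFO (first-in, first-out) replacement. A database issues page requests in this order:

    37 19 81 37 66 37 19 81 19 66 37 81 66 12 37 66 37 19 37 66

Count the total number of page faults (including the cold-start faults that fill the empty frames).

12

37: fault, frames (37)
19: fault, frames (37 19)
81: fault, frames (37 19 81)
37: hit
66: fault, evict 37, frames (19 81 66)
37: fault, evict 19, frames (81 66 37)
19: fault, evict 81, frames (66 37 19)
81: fault, evict 66, frames (37 19 81)
19: hit
66: fault, evict 37, frames (19 81 66)
37: fault, evict 19, frames (81 66 37)
81: hit
66: hit
12: fault, evict 81, frames (66 37 12)
37: hit
66: hit
37: hit
19: fault, evict 66, frames (37 12 19)
37: hit
66: fault, evict 37, frames (12 19 66)
Page faults: 12.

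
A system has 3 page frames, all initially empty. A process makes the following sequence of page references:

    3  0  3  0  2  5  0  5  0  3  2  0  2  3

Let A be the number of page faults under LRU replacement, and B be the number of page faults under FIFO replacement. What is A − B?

-1

Under LRU: F F . . F F . . . F F . . . → 6 faults.
Under FIFO: F F . . F F . . . F . F F . → 7 faults.
A − B = 6 − 7 = -1.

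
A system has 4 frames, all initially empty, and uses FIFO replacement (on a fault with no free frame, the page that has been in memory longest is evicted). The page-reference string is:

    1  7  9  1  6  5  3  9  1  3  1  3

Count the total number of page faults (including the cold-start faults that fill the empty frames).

7

1: fault, frames {1}
7: fault, frames {1,7}
9: fault, frames {1,7,9}
1: hit
6: fault, frames {1,7,9,6}
5: fault, evict 1, frames {7,9,6,5}
3: fault, evict 7, frames {9,6,5,3}
9: hit
1: fault, evict 9, frames {6,5,3,1}
3: hit
1: hit
3: hit
Page faults: 7.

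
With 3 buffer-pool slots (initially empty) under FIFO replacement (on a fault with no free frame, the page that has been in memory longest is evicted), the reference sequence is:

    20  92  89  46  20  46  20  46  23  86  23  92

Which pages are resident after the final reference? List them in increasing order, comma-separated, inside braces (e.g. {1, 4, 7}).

{23, 86, 92}

20: miss, frames {20}
92: miss, frames {20,92}
89: miss, frames {20,92,89}
46: miss, evict 20, frames {92,89,46}
20: miss, evict 92, frames {89,46,20}
46: hit
20: hit
46: hit
23: miss, evict 89, frames {46,20,23}
86: miss, evict 46, frames {20,23,86}
23: hit
92: miss, evict 20, frames {23,86,92}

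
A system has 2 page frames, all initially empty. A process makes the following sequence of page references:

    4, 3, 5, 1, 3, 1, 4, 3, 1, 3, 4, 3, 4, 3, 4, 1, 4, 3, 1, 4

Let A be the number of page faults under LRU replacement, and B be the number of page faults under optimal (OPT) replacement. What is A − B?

3

Under LRU: F F F F F . F F F . F . . . . F . F F F → 13 faults.
Under OPT: F F F F . . F . F . F . . . . F . F . F → 10 faults.
A − B = 13 − 10 = 3.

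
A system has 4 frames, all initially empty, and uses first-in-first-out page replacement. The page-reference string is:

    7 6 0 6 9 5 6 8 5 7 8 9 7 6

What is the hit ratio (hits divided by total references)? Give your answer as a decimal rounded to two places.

0.43

7 -> miss, frames [7]
6 -> miss, frames [7, 6]
0 -> miss, frames [7, 6, 0]
6 -> hit
9 -> miss, frames [7, 6, 0, 9]
5 -> miss, evict 7, frames [6, 0, 9, 5]
6 -> hit
8 -> miss, evict 6, frames [0, 9, 5, 8]
5 -> hit
7 -> miss, evict 0, frames [9, 5, 8, 7]
8 -> hit
9 -> hit
7 -> hit
6 -> miss, evict 9, frames [5, 8, 7, 6]
Hits: 6 of 14 references → 6/14 = 0.4286.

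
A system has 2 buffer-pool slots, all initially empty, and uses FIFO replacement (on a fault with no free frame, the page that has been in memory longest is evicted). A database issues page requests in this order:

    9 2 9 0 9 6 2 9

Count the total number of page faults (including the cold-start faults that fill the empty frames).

7

9 -> fault, frames (9)
2 -> fault, frames (9 2)
9 -> hit
0 -> fault, evict 9, frames (2 0)
9 -> fault, evict 2, frames (0 9)
6 -> fault, evict 0, frames (9 6)
2 -> fault, evict 9, frames (6 2)
9 -> fault, evict 6, frames (2 9)
Page faults: 7.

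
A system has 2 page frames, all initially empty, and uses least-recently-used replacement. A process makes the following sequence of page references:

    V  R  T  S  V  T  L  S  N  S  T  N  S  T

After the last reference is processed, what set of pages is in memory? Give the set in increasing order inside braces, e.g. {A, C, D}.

V → miss, frames [V]
R → miss, frames [V, R]
T → miss, evict V, frames [R, T]
S → miss, evict R, frames [T, S]
V → miss, evict T, frames [S, V]
T → miss, evict S, frames [V, T]
L → miss, evict V, frames [T, L]
S → miss, evict T, frames [L, S]
N → miss, evict L, frames [S, N]
S → hit
T → miss, evict N, frames [S, T]
N → miss, evict S, frames [T, N]
S → miss, evict T, frames [N, S]
T → miss, evict N, frames [S, T]

{S, T}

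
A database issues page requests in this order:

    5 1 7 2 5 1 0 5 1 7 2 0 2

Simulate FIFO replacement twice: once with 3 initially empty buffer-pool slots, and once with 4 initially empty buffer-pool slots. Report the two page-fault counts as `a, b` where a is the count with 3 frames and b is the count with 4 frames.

3 frames: F F F F F F F . . F F . . → 9 faults.
4 frames: F F F F . . F F F F F F . → 10 faults.
10 > 9: adding a frame increased faults — Belady's anomaly.

9, 10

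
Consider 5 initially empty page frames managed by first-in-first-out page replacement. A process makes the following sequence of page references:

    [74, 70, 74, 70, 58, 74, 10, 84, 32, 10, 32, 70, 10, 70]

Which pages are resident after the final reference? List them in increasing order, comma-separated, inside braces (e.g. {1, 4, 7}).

74 -> fault, frames (74)
70 -> fault, frames (74 70)
74 -> hit
70 -> hit
58 -> fault, frames (74 70 58)
74 -> hit
10 -> fault, frames (74 70 58 10)
84 -> fault, frames (74 70 58 10 84)
32 -> fault, evict 74, frames (70 58 10 84 32)
10 -> hit
32 -> hit
70 -> hit
10 -> hit
70 -> hit

{10, 32, 58, 70, 84}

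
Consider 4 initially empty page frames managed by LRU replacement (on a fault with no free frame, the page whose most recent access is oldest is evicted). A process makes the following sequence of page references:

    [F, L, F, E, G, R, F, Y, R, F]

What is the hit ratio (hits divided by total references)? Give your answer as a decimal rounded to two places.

0.40

F: miss, frames [F]
L: miss, frames [F, L]
F: hit
E: miss, frames [L, F, E]
G: miss, frames [L, F, E, G]
R: miss, evict L, frames [F, E, G, R]
F: hit
Y: miss, evict E, frames [G, R, F, Y]
R: hit
F: hit
Hits: 4 of 10 references → 4/10 = 0.4000.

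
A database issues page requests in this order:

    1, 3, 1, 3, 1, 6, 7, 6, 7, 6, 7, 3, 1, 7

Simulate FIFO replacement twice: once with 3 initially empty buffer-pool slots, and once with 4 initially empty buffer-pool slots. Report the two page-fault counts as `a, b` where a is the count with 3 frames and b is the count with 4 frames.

5, 4

3 frames: F F . . . F F . . . . . F . → 5 faults.
4 frames: F F . . . F F . . . . . . . → 4 faults.
4 < 5: adding a frame reduced faults, as is typical.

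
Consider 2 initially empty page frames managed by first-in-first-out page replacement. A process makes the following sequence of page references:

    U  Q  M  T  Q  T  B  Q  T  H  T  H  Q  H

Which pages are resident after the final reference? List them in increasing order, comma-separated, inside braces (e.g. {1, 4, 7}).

U -> miss, frames {U}
Q -> miss, frames {U,Q}
M -> miss, evict U, frames {Q,M}
T -> miss, evict Q, frames {M,T}
Q -> miss, evict M, frames {T,Q}
T -> hit
B -> miss, evict T, frames {Q,B}
Q -> hit
T -> miss, evict Q, frames {B,T}
H -> miss, evict B, frames {T,H}
T -> hit
H -> hit
Q -> miss, evict T, frames {H,Q}
H -> hit

{H, Q}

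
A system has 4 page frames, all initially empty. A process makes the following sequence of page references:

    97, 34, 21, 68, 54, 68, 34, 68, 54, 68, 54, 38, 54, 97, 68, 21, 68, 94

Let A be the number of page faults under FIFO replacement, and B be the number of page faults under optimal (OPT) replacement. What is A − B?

2

Under FIFO: F F F F F . . . . . . F . F . F F F → 10 faults.
Under OPT: F F F F F . . . . . . F . . . F . F → 8 faults.
A − B = 10 − 8 = 2.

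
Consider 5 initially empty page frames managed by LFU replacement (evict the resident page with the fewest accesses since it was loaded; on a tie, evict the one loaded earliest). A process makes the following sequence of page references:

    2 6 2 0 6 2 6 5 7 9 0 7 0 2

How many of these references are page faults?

7

2 -> fault, frames [2]
6 -> fault, frames [2, 6]
2 -> hit
0 -> fault, frames [2, 6, 0]
6 -> hit
2 -> hit
6 -> hit
5 -> fault, frames [2, 6, 0, 5]
7 -> fault, frames [2, 6, 0, 5, 7]
9 -> fault, evict 0, frames [2, 6, 5, 7, 9]
0 -> fault, evict 5, frames [2, 6, 7, 9, 0]
7 -> hit
0 -> hit
2 -> hit
Page faults: 7.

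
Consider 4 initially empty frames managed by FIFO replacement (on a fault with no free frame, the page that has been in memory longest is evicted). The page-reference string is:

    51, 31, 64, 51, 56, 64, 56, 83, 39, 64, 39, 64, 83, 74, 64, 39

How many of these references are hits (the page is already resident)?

8

51: miss, frames (51)
31: miss, frames (51 31)
64: miss, frames (51 31 64)
51: hit
56: miss, frames (51 31 64 56)
64: hit
56: hit
83: miss, evict 51, frames (31 64 56 83)
39: miss, evict 31, frames (64 56 83 39)
64: hit
39: hit
64: hit
83: hit
74: miss, evict 64, frames (56 83 39 74)
64: miss, evict 56, frames (83 39 74 64)
39: hit
Hits: 8.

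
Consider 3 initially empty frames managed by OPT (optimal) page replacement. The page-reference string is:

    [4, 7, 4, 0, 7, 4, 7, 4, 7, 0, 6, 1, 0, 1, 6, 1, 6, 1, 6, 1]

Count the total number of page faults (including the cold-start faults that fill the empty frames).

5

4 -> fault, frames (4)
7 -> fault, frames (4 7)
4 -> hit
0 -> fault, frames (4 7 0)
7 -> hit
4 -> hit
7 -> hit
4 -> hit
7 -> hit
0 -> hit
6 -> fault, evict 7, frames (4 0 6)
1 -> fault, evict 4, frames (0 6 1)
0 -> hit
1 -> hit
6 -> hit
1 -> hit
6 -> hit
1 -> hit
6 -> hit
1 -> hit
Page faults: 5.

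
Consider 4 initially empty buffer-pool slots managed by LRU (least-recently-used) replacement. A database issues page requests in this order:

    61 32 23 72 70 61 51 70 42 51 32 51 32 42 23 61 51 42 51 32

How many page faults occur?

13

61: miss, frames (61)
32: miss, frames (61 32)
23: miss, frames (61 32 23)
72: miss, frames (61 32 23 72)
70: miss, evict 61, frames (32 23 72 70)
61: miss, evict 32, frames (23 72 70 61)
51: miss, evict 23, frames (72 70 61 51)
70: hit
42: miss, evict 72, frames (61 51 70 42)
51: hit
32: miss, evict 61, frames (70 42 51 32)
51: hit
32: hit
42: hit
23: miss, evict 70, frames (51 32 42 23)
61: miss, evict 51, frames (32 42 23 61)
51: miss, evict 32, frames (42 23 61 51)
42: hit
51: hit
32: miss, evict 23, frames (61 42 51 32)
Page faults: 13.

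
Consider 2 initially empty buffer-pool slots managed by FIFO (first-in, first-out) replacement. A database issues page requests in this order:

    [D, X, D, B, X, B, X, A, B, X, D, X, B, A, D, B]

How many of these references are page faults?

D: miss, frames {D}
X: miss, frames {D,X}
D: hit
B: miss, evict D, frames {X,B}
X: hit
B: hit
X: hit
A: miss, evict X, frames {B,A}
B: hit
X: miss, evict B, frames {A,X}
D: miss, evict A, frames {X,D}
X: hit
B: miss, evict X, frames {D,B}
A: miss, evict D, frames {B,A}
D: miss, evict B, frames {A,D}
B: miss, evict A, frames {D,B}
Page faults: 10.

10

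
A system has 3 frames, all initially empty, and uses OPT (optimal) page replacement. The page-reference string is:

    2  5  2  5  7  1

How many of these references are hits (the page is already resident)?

2

2 -> fault, frames (2)
5 -> fault, frames (2 5)
2 -> hit
5 -> hit
7 -> fault, frames (2 5 7)
1 -> fault, evict 7, frames (2 5 1)
Hits: 2.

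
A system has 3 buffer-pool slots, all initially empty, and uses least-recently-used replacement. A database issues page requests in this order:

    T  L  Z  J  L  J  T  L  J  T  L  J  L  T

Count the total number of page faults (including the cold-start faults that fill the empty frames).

T -> miss, frames {T}
L -> miss, frames {T,L}
Z -> miss, frames {T,L,Z}
J -> miss, evict T, frames {L,Z,J}
L -> hit
J -> hit
T -> miss, evict Z, frames {L,J,T}
L -> hit
J -> hit
T -> hit
L -> hit
J -> hit
L -> hit
T -> hit
Page faults: 5.

5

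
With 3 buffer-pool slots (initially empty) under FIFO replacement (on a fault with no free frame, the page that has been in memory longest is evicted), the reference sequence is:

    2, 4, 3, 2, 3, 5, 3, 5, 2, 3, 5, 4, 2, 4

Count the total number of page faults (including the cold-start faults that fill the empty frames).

6

2: miss, frames [2]
4: miss, frames [2, 4]
3: miss, frames [2, 4, 3]
2: hit
3: hit
5: miss, evict 2, frames [4, 3, 5]
3: hit
5: hit
2: miss, evict 4, frames [3, 5, 2]
3: hit
5: hit
4: miss, evict 3, frames [5, 2, 4]
2: hit
4: hit
Page faults: 6.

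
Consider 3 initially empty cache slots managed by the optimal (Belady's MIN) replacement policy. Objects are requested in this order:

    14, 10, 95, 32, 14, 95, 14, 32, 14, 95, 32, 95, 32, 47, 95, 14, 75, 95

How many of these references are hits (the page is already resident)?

14 -> miss, frames (14)
10 -> miss, frames (14 10)
95 -> miss, frames (14 10 95)
32 -> miss, evict 10, frames (14 95 32)
14 -> hit
95 -> hit
14 -> hit
32 -> hit
14 -> hit
95 -> hit
32 -> hit
95 -> hit
32 -> hit
47 -> miss, evict 32, frames (14 95 47)
95 -> hit
14 -> hit
75 -> miss, evict 47, frames (14 95 75)
95 -> hit
Hits: 12.

12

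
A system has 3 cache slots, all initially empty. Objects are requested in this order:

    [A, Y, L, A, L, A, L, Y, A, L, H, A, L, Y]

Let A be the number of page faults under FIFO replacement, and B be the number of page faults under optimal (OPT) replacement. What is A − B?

1

Under FIFO: F F F . . . . . . . F F . F → 6 faults.
Under OPT: F F F . . . . . . . F . . F → 5 faults.
A − B = 6 − 5 = 1.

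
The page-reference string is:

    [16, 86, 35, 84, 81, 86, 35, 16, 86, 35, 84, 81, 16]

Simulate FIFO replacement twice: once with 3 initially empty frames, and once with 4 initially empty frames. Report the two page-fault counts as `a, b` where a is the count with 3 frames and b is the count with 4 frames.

3 frames: F F F F F F F F . . F F . → 10 faults.
4 frames: F F F F F . . F F F F F F → 11 faults.
11 > 10: adding a frame increased faults — Belady's anomaly.

10, 11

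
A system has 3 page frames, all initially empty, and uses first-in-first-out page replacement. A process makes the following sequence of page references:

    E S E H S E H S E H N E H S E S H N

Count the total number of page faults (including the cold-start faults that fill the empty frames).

E -> fault, frames (E)
S -> fault, frames (E S)
E -> hit
H -> fault, frames (E S H)
S -> hit
E -> hit
H -> hit
S -> hit
E -> hit
H -> hit
N -> fault, evict E, frames (S H N)
E -> fault, evict S, frames (H N E)
H -> hit
S -> fault, evict H, frames (N E S)
E -> hit
S -> hit
H -> fault, evict N, frames (E S H)
N -> fault, evict E, frames (S H N)
Page faults: 8.

8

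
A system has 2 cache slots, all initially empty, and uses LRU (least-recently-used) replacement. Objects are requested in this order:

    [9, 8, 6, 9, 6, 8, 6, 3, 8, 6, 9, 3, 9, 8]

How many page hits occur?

9: miss, frames {9}
8: miss, frames {9,8}
6: miss, evict 9, frames {8,6}
9: miss, evict 8, frames {6,9}
6: hit
8: miss, evict 9, frames {6,8}
6: hit
3: miss, evict 8, frames {6,3}
8: miss, evict 6, frames {3,8}
6: miss, evict 3, frames {8,6}
9: miss, evict 8, frames {6,9}
3: miss, evict 6, frames {9,3}
9: hit
8: miss, evict 3, frames {9,8}
Hits: 3.

3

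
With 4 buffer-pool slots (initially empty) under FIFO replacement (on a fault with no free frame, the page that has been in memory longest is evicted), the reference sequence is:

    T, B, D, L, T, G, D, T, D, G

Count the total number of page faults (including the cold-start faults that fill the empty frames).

T -> miss, frames {T}
B -> miss, frames {T,B}
D -> miss, frames {T,B,D}
L -> miss, frames {T,B,D,L}
T -> hit
G -> miss, evict T, frames {B,D,L,G}
D -> hit
T -> miss, evict B, frames {D,L,G,T}
D -> hit
G -> hit
Page faults: 6.

6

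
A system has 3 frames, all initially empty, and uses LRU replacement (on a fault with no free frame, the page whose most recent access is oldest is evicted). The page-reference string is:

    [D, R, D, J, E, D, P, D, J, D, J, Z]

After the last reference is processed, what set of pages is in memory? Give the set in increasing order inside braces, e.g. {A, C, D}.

{D, J, Z}

D -> fault, frames (D)
R -> fault, frames (D R)
D -> hit
J -> fault, frames (R D J)
E -> fault, evict R, frames (D J E)
D -> hit
P -> fault, evict J, frames (E D P)
D -> hit
J -> fault, evict E, frames (P D J)
D -> hit
J -> hit
Z -> fault, evict P, frames (D J Z)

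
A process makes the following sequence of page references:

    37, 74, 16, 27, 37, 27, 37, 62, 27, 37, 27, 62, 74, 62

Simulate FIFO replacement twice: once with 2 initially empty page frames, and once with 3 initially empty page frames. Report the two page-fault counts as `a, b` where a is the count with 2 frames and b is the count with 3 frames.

2 frames: F F F F F . . F F F . F F . → 10 faults.
3 frames: F F F F F . . F . . . . F . → 7 faults.
7 < 10: adding a frame reduced faults, as is typical.

10, 7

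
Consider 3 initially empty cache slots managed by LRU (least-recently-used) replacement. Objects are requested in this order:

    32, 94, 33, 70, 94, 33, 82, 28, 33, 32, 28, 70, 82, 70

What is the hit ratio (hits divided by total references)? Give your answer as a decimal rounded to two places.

0.36

32: fault, frames [32]
94: fault, frames [32, 94]
33: fault, frames [32, 94, 33]
70: fault, evict 32, frames [94, 33, 70]
94: hit
33: hit
82: fault, evict 70, frames [94, 33, 82]
28: fault, evict 94, frames [33, 82, 28]
33: hit
32: fault, evict 82, frames [28, 33, 32]
28: hit
70: fault, evict 33, frames [32, 28, 70]
82: fault, evict 32, frames [28, 70, 82]
70: hit
Hits: 5 of 14 references → 5/14 = 0.3571.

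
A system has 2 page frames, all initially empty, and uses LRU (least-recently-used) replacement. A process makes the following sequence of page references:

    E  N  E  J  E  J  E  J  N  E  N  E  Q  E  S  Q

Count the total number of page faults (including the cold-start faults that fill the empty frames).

E -> fault, frames (E)
N -> fault, frames (E N)
E -> hit
J -> fault, evict N, frames (E J)
E -> hit
J -> hit
E -> hit
J -> hit
N -> fault, evict E, frames (J N)
E -> fault, evict J, frames (N E)
N -> hit
E -> hit
Q -> fault, evict N, frames (E Q)
E -> hit
S -> fault, evict Q, frames (E S)
Q -> fault, evict E, frames (S Q)
Page faults: 8.

8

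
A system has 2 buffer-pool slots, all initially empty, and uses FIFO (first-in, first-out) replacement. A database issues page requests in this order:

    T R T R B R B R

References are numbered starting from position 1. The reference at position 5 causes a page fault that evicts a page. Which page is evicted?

pos 1: T -> miss, frames [T]
pos 2: R -> miss, frames [T, R]
pos 3: T -> hit
pos 4: R -> hit
pos 5: B -> miss, evict T, frames [R, B]
At position 5, page T is evicted.

T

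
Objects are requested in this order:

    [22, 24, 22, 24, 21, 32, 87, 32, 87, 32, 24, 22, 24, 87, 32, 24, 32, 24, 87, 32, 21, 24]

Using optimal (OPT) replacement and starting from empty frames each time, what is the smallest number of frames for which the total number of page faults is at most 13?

f=1: 22 faults
f=2: 12 faults
f=3: 8 faults
f=4: 6 faults
f=5: 5 faults
Smallest f with faults ≤ 13 is 2.

2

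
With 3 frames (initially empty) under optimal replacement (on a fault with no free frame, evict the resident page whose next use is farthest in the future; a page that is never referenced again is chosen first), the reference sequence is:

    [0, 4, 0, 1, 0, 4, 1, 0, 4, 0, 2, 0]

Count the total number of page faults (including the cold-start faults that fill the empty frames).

4

0 → miss, frames [0]
4 → miss, frames [0, 4]
0 → hit
1 → miss, frames [0, 4, 1]
0 → hit
4 → hit
1 → hit
0 → hit
4 → hit
0 → hit
2 → miss, evict 1, frames [0, 4, 2]
0 → hit
Page faults: 4.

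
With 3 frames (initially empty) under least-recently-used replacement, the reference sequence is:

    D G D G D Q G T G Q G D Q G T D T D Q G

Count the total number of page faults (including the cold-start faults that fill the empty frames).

9

D: miss, frames (D)
G: miss, frames (D G)
D: hit
G: hit
D: hit
Q: miss, frames (G D Q)
G: hit
T: miss, evict D, frames (Q G T)
G: hit
Q: hit
G: hit
D: miss, evict T, frames (Q G D)
Q: hit
G: hit
T: miss, evict D, frames (Q G T)
D: miss, evict Q, frames (G T D)
T: hit
D: hit
Q: miss, evict G, frames (T D Q)
G: miss, evict T, frames (D Q G)
Page faults: 9.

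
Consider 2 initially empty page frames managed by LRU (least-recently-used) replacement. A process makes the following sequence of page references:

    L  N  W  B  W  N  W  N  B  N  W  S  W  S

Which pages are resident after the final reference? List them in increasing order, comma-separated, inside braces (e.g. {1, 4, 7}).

L: fault, frames {L}
N: fault, frames {L,N}
W: fault, evict L, frames {N,W}
B: fault, evict N, frames {W,B}
W: hit
N: fault, evict B, frames {W,N}
W: hit
N: hit
B: fault, evict W, frames {N,B}
N: hit
W: fault, evict B, frames {N,W}
S: fault, evict N, frames {W,S}
W: hit
S: hit

{S, W}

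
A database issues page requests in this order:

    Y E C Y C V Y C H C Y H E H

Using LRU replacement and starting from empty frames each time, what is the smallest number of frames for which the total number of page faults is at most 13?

f=1: 14 faults
f=2: 11 faults
f=3: 6 faults
f=4: 6 faults
f=5: 5 faults
Smallest f with faults ≤ 13 is 2.

2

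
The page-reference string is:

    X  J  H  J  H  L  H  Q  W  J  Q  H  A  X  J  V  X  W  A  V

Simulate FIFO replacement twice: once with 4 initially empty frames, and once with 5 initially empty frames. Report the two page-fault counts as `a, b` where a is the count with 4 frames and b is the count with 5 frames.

12, 10

4 frames: F F F . . F . F F F . F F F . F . F . . → 12 faults.
5 frames: F F F . . F . F F . . . F F F F . . . . → 10 faults.
10 < 12: adding a frame reduced faults, as is typical.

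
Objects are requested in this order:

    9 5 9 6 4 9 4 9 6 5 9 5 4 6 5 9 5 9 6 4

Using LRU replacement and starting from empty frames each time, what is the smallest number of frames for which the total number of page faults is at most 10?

f=1: 20 faults
f=2: 14 faults
f=3: 9 faults
f=4: 4 faults
Smallest f with faults ≤ 10 is 3.

3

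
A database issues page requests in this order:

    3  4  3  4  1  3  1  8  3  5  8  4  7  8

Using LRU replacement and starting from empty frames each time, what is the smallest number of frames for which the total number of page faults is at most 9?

f=1: 14 faults
f=2: 11 faults
f=3: 7 faults
f=4: 7 faults
f=5: 6 faults
f=6: 6 faults
Smallest f with faults ≤ 9 is 3.

3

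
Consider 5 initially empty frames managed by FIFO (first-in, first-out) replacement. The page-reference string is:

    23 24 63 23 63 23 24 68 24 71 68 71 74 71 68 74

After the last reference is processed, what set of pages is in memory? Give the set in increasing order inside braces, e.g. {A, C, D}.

23 → fault, frames (23)
24 → fault, frames (23 24)
63 → fault, frames (23 24 63)
23 → hit
63 → hit
23 → hit
24 → hit
68 → fault, frames (23 24 63 68)
24 → hit
71 → fault, frames (23 24 63 68 71)
68 → hit
71 → hit
74 → fault, evict 23, frames (24 63 68 71 74)
71 → hit
68 → hit
74 → hit

{24, 63, 68, 71, 74}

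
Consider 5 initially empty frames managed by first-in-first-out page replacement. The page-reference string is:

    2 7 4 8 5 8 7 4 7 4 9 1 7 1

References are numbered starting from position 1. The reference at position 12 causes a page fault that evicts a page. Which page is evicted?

7

pos 1: 2 -> miss, frames {2}
pos 2: 7 -> miss, frames {2,7}
pos 3: 4 -> miss, frames {2,7,4}
pos 4: 8 -> miss, frames {2,7,4,8}
pos 5: 5 -> miss, frames {2,7,4,8,5}
pos 6: 8 -> hit
pos 7: 7 -> hit
pos 8: 4 -> hit
pos 9: 7 -> hit
pos 10: 4 -> hit
pos 11: 9 -> miss, evict 2, frames {7,4,8,5,9}
pos 12: 1 -> miss, evict 7, frames {4,8,5,9,1}
At position 12, page 7 is evicted.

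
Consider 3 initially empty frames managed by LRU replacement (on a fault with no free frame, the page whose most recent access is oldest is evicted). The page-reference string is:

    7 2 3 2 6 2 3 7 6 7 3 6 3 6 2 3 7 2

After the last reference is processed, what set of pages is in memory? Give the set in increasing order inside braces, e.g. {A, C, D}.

7 → miss, frames {7}
2 → miss, frames {7,2}
3 → miss, frames {7,2,3}
2 → hit
6 → miss, evict 7, frames {3,2,6}
2 → hit
3 → hit
7 → miss, evict 6, frames {2,3,7}
6 → miss, evict 2, frames {3,7,6}
7 → hit
3 → hit
6 → hit
3 → hit
6 → hit
2 → miss, evict 7, frames {3,6,2}
3 → hit
7 → miss, evict 6, frames {2,3,7}
2 → hit

{2, 3, 7}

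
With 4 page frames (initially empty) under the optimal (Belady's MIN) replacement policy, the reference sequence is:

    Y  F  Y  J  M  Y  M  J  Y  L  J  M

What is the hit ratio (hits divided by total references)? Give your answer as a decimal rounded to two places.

Y → miss, frames (Y)
F → miss, frames (Y F)
Y → hit
J → miss, frames (Y F J)
M → miss, frames (Y F J M)
Y → hit
M → hit
J → hit
Y → hit
L → miss, evict F, frames (Y J M L)
J → hit
M → hit
Hits: 7 of 12 references → 7/12 = 0.5833.

0.58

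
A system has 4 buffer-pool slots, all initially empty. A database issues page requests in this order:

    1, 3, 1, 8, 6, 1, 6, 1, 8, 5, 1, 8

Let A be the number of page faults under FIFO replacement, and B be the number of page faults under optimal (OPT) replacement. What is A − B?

1

Under FIFO: F F . F F . . . . F F . → 6 faults.
Under OPT: F F . F F . . . . F . . → 5 faults.
A − B = 6 − 5 = 1.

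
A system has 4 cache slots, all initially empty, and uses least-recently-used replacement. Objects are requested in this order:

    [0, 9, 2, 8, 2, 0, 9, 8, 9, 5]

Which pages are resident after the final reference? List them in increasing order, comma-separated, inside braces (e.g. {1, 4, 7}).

{0, 5, 8, 9}

0: miss, frames (0)
9: miss, frames (0 9)
2: miss, frames (0 9 2)
8: miss, frames (0 9 2 8)
2: hit
0: hit
9: hit
8: hit
9: hit
5: miss, evict 2, frames (0 8 9 5)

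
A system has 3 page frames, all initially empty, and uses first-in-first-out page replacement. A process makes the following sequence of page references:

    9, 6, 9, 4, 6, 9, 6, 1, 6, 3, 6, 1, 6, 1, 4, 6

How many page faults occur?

9 -> fault, frames {9}
6 -> fault, frames {9,6}
9 -> hit
4 -> fault, frames {9,6,4}
6 -> hit
9 -> hit
6 -> hit
1 -> fault, evict 9, frames {6,4,1}
6 -> hit
3 -> fault, evict 6, frames {4,1,3}
6 -> fault, evict 4, frames {1,3,6}
1 -> hit
6 -> hit
1 -> hit
4 -> fault, evict 1, frames {3,6,4}
6 -> hit
Page faults: 7.

7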